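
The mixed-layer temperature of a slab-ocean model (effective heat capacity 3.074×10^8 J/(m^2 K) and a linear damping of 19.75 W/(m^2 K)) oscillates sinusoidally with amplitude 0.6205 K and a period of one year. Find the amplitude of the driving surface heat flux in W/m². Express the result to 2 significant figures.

40

Areal heat capacity C = 3.074×10^8 J/(m^2 K) (given).
ω = 2π / 3.15×10^7 s = 1.99×10^-7 s⁻¹.
√((Cω)² + λ²) = √((61.2)² + 19.75²) = 64.4 W/(m²·K).
F₀ = A × √((Cω)²+λ²) = 0.6205 × 64.4 = 39.9 W/m².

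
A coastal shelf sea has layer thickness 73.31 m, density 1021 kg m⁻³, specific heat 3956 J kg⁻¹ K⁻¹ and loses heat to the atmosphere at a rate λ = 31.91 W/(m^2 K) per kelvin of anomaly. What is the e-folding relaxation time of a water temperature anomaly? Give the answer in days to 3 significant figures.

107 days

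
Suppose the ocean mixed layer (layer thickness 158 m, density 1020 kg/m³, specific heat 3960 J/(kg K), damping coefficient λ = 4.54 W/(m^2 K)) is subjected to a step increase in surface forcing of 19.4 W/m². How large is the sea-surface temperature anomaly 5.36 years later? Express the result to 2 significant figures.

3.0 K

Areal heat capacity C = ρ c_p D = 1020 × 3960 × 158 = 6.38×10^8 J/(m²·K).
τ = C / λ = 6.38×10^8 / 4.54 = 1.41×10^8 s.
Equilibrium anomaly ΔT_eq = F / λ = 19.4 / 4.54 = 4.27 K.
t = 5.36 years = 1.69×10^8 s, so t/τ = 1.20.
ΔT(t) = ΔT_eq (1 − e^(−t/τ)) = 4.27 × (1 − e^−1.20) = 2.99 K.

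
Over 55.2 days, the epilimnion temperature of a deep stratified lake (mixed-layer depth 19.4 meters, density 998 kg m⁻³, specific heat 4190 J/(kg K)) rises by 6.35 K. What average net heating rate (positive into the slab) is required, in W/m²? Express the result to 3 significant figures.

108

Areal heat capacity C = ρ c_p D = 998 × 4190 × 19.4 = 8.11×10^7 J m⁻² K⁻¹.
Required heat per unit area: Q = C ΔT = 8.11×10^7 × 6.35 = 5.15×10^8 J/m².
Flux F = Q / Δt = 5.15×10^8 / 4.77×10^6 s = 108 W/m².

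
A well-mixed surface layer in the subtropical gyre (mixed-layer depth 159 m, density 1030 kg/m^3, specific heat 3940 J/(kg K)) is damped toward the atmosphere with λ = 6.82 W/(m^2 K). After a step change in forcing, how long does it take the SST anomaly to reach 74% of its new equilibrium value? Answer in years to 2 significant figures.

4.0 years

Areal heat capacity C = ρ c_p D = 1030 × 3940 × 159 = 6.45×10^8 J/(m^2 K).
τ = C / λ = 6.45×10^8 / 6.82 = 9.46×10^7 s.
Fraction reached: 1 − e^(−t/τ) = 0.74 ⇒ t = −τ ln(1 − 0.74) = τ × 1.35.
t = 1.27×10^8 s = 4.04 years.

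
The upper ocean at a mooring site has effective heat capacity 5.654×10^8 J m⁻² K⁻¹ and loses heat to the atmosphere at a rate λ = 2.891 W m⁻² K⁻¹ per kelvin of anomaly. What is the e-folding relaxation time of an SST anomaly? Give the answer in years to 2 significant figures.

6.2 years

Areal heat capacity C = 5.654×10^8 J m⁻² K⁻¹ (given).
Relaxation time τ = C / λ = 5.65×10^8 / 2.891 = 1.96×10^8 s.
In years: 1.96×10^8 s / (3.156×10^7 s/year) = 6.20 years.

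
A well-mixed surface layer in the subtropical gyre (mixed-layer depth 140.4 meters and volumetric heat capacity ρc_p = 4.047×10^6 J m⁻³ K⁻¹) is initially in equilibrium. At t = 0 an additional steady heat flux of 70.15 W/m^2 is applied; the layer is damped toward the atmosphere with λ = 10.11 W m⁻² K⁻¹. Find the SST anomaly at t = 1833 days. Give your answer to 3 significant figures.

6.52 K

Areal heat capacity C = ρc_p × D = 4.047×10^6 × 140.4 = 5.68×10^8 J/(m²·K).
τ = C / λ = 5.68×10^8 / 10.11 = 5.62×10^7 s.
Equilibrium anomaly ΔT_eq = F / λ = 70.15 / 10.11 = 6.94 K.
t = 1833 days = 1.58×10^8 s, so t/τ = 2.82.
ΔT(t) = ΔT_eq (1 − e^(−t/τ)) = 6.94 × (1 − e^−2.82) = 6.52 K.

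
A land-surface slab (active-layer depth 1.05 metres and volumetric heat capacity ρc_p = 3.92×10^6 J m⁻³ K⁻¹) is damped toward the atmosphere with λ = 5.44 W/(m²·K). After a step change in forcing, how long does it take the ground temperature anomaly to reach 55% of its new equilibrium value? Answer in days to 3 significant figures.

6.99 days

Areal heat capacity C = ρc_p × D = 3.92×10^6 × 1.05 = 4.12×10^6 J m⁻² K⁻¹.
τ = C / λ = 4.12×10^6 / 5.44 = 7.57×10^5 s.
Fraction reached: 1 − e^(−t/τ) = 0.55 ⇒ t = −τ ln(1 − 0.55) = τ × 0.799.
t = 6.04×10^5 s = 6.99 days.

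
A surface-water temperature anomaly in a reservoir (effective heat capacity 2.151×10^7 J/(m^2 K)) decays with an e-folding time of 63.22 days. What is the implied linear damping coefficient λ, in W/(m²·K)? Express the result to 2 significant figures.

Areal heat capacity C = 2.151×10^7 J/(m^2 K) (given).
τ = 63.22 days = 5.46×10^6 s.
λ = C / τ = 2.15×10^7 / 5.46×10^6 = 3.94 W/(m²·K).

3.9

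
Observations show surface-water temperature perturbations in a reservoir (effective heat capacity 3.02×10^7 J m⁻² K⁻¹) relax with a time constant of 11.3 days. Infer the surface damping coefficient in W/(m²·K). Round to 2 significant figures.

31

Areal heat capacity C = 3.02×10^7 J m⁻² K⁻¹ (given).
τ = 11.3 days = 9.76×10^5 s.
λ = C / τ = 3.02×10^7 / 9.76×10^5 = 30.9 W/(m²·K).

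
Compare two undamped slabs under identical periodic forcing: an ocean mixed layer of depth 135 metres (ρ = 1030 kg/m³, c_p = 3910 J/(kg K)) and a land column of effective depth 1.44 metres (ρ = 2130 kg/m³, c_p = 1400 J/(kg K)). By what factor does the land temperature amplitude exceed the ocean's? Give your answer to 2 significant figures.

C_ocean = 1030 × 3910 × 135 = 5.44×10^8 J/(m²·K).
C_land = 2130 × 1400 × 1.44 = 4.29×10^6 J/(m²·K).
Undamped amplitude ∝ 1/C, so A_land/A_ocean = C_ocean/C_land = 127.

130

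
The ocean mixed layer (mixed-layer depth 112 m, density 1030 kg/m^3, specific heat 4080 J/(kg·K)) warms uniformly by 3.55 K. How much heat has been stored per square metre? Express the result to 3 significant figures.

1.67×10^9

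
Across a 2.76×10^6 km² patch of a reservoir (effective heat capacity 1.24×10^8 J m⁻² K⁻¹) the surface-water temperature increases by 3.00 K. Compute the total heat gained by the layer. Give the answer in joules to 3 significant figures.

Areal heat capacity C = 1.24×10^8 J m⁻² K⁻¹ (given).
Heat per unit area: q = C ΔT = 1.24×10^8 × 3.00 = 3.72×10^8 J/m².
Total heat: Q = q × A = 3.72×10^8 × (2.76×10^6 × 10⁶ m²) = 1.03×10^21 J.

1.03×10^21 J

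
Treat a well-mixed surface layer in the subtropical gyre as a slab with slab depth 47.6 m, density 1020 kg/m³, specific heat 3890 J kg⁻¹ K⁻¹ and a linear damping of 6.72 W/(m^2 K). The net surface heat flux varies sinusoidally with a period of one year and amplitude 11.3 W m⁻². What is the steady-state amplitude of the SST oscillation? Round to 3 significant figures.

0.296 K

Areal heat capacity C = ρ c_p D = 1020 × 3890 × 47.6 = 1.89×10^8 J m⁻² K⁻¹.
Angular frequency ω = 2π / T = 2π / 3.15×10^7 s = 1.99×10^-7 s⁻¹.
√((Cω)² + λ²) = √((37.6)² + 6.72²) = 38.2 W/(m²·K).
Amplitude A = F₀ / √((Cω)²+λ²) = 11.3 / 38.2 = 0.296 K.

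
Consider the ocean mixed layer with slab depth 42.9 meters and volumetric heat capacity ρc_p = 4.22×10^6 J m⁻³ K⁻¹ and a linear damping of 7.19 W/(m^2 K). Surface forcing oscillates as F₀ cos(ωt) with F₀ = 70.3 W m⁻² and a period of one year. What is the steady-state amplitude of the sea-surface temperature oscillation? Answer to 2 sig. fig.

1.9 K

Areal heat capacity C = ρc_p × D = 4.22×10^6 × 42.9 = 1.81×10^8 J/(m²·K).
Angular frequency ω = 2π / T = 2π / 3.15×10^7 s = 1.99×10^-7 s⁻¹.
√((Cω)² + λ²) = √((36.1)² + 7.19²) = 36.8 W/(m²·K).
Amplitude A = F₀ / √((Cω)²+λ²) = 70.3 / 36.8 = 1.91 K.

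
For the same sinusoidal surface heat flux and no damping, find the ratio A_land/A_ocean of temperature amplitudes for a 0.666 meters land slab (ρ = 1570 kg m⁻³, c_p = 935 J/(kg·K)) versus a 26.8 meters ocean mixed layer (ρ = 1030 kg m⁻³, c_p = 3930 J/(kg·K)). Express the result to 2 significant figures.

110

C_ocean = 1030 × 3930 × 26.8 = 1.08×10^8 J/(m²·K).
C_land = 1570 × 935 × 0.666 = 9.78×10^5 J/(m²·K).
Undamped amplitude ∝ 1/C, so A_land/A_ocean = C_ocean/C_land = 111.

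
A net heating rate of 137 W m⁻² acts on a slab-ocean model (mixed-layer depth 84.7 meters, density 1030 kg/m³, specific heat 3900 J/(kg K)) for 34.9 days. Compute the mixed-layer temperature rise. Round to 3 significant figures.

1.21 K

Areal heat capacity C = ρ c_p D = 1030 × 3900 × 84.7 = 3.40×10^8 J m⁻² K⁻¹.
Net heat input Q = F Δt = 137 × (34.9 days × 86400 s/day) = 4.13×10^8 J/m².
ΔT = Q / C = 4.13×10^8 / 3.40×10^8 = 1.21 K.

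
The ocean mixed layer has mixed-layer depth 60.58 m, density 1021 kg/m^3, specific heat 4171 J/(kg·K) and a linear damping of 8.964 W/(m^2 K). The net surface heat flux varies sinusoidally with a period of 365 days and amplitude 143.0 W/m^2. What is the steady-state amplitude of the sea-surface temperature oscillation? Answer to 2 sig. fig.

Areal heat capacity C = ρ c_p D = 1021 × 4171 × 60.58 = 2.58×10^8 J/(m^2 K).
Angular frequency ω = 2π / T = 2π / 3.15×10^7 s = 1.99×10^-7 s⁻¹.
√((Cω)² + λ²) = √((51.4)² + 8.964²) = 52.2 W/(m²·K).
Amplitude A = F₀ / √((Cω)²+λ²) = 143.0 / 52.2 = 2.74 K.

2.7 K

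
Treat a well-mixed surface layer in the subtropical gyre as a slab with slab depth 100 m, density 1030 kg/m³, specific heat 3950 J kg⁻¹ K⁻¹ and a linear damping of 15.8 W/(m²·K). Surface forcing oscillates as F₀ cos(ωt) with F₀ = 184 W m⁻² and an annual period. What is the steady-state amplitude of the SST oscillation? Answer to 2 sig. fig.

2.2 K

Areal heat capacity C = ρ c_p D = 1030 × 3950 × 100 = 4.07×10^8 J m⁻² K⁻¹.
Angular frequency ω = 2π / T = 2π / 3.15×10^7 s = 1.99×10^-7 s⁻¹.
√((Cω)² + λ²) = √((81.1)² + 15.8²) = 82.6 W/(m²·K).
Amplitude A = F₀ / √((Cω)²+λ²) = 184 / 82.6 = 2.23 K.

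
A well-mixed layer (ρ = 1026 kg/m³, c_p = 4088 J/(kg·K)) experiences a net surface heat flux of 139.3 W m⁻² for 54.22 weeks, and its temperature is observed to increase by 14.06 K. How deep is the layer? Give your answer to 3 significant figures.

77.5 m

Heat input Q = F Δt = 139.3 × 3.28×10^7 s = 4.57×10^9 J/m².
Required areal heat capacity C = Q / ΔT = 3.25×10^8 J/(m²·K).
Depth D = C / (ρ c_p) = 3.25×10^8 / (1026 × 4088) = 77.5 m.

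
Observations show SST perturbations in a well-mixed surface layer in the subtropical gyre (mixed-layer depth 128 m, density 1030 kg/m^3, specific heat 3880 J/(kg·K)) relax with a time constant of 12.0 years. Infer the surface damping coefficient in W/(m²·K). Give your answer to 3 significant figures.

Areal heat capacity C = ρ c_p D = 1030 × 3880 × 128 = 5.12×10^8 J m⁻² K⁻¹.
τ = 12.0 years = 3.79×10^8 s.
λ = C / τ = 5.12×10^8 / 3.79×10^8 = 1.35 W/(m²·K).

1.35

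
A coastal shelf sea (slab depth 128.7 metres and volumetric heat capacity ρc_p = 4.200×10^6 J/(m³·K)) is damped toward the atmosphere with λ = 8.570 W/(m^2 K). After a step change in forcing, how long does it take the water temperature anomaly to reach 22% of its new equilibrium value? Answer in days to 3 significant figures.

181 days

Areal heat capacity C = ρc_p × D = 4.200×10^6 × 128.7 = 5.41×10^8 J/(m^2 K).
τ = C / λ = 5.41×10^8 / 8.570 = 6.31×10^7 s.
Fraction reached: 1 − e^(−t/τ) = 0.22 ⇒ t = −τ ln(1 − 0.22) = τ × 0.248.
t = 1.57×10^7 s = 181 days.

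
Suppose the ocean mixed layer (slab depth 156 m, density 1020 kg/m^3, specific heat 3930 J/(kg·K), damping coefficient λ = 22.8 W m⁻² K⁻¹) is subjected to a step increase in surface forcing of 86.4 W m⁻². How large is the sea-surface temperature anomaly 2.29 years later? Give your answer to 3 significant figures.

3.52 K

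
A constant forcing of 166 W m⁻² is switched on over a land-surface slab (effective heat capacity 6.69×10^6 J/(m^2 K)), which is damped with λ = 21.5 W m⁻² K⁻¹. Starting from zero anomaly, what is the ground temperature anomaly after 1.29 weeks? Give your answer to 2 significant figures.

7.1 K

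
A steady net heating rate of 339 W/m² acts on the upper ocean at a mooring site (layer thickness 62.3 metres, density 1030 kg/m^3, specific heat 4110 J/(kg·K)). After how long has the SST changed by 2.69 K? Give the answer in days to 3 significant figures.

24.2 days

Areal heat capacity C = ρ c_p D = 1030 × 4110 × 62.3 = 2.64×10^8 J/(m^2 K).
Time required: Δt = C ΔT / F = 2.64×10^8 × 2.69 / 339 = 2.09×10^6 s.
In days: 2.09×10^6 s / (86400 s/day) = 24.2 days.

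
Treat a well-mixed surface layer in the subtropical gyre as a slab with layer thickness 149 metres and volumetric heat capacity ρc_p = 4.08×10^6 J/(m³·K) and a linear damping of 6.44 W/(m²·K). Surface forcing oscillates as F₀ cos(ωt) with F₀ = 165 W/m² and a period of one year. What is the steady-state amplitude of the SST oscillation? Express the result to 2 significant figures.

Areal heat capacity C = ρc_p × D = 4.08×10^6 × 149 = 6.08×10^8 J m⁻² K⁻¹.
Angular frequency ω = 2π / T = 2π / 3.15×10^7 s = 1.99×10^-7 s⁻¹.
√((Cω)² + λ²) = √((121)² + 6.44²) = 121 W/(m²·K).
Amplitude A = F₀ / √((Cω)²+λ²) = 165 / 121 = 1.36 K.

1.4 K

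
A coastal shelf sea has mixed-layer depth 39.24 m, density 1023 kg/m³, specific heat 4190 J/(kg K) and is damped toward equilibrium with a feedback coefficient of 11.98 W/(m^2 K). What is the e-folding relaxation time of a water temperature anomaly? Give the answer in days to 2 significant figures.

Areal heat capacity C = ρ c_p D = 1023 × 4190 × 39.24 = 1.68×10^8 J/(m²·K).
Relaxation time τ = C / λ = 1.68×10^8 / 11.98 = 1.40×10^7 s.
In days: 1.40×10^7 s / (86400 s/day) = 162 days.

160 days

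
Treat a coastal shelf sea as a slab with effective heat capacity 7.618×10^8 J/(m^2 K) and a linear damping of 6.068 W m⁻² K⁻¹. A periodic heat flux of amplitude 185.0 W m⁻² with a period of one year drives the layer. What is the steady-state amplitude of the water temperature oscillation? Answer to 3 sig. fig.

1.22 K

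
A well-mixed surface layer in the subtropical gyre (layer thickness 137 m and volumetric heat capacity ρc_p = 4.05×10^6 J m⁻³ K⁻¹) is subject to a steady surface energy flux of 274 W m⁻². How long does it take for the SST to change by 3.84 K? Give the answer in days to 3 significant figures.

90.0 days

Areal heat capacity C = ρc_p × D = 4.05×10^6 × 137 = 5.55×10^8 J/(m²·K).
Time required: Δt = C ΔT / F = 5.55×10^8 × 3.84 / 274 = 7.78×10^6 s.
In days: 7.78×10^6 s / (86400 s/day) = 90.0 days.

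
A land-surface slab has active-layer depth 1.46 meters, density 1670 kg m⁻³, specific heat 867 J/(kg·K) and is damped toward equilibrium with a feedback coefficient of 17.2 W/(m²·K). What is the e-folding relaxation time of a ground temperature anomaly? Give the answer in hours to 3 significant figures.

Areal heat capacity C = ρ c_p D = 1670 × 867 × 1.46 = 2.11×10^6 J m⁻² K⁻¹.
Relaxation time τ = C / λ = 2.11×10^6 / 17.2 = 1.23×10^5 s.
In hours: 1.23×10^5 s / (3600 s/hour) = 34.1 hours.

34.1 hours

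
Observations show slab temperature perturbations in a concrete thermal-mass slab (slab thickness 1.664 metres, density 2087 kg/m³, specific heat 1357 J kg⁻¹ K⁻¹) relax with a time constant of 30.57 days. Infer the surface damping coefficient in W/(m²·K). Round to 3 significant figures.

Areal heat capacity C = ρ c_p D = 2087 × 1357 × 1.664 = 4.71×10^6 J/(m^2 K).
τ = 30.57 days = 2.64×10^6 s.
λ = C / τ = 4.71×10^6 / 2.64×10^6 = 1.78 W/(m²·K).

1.78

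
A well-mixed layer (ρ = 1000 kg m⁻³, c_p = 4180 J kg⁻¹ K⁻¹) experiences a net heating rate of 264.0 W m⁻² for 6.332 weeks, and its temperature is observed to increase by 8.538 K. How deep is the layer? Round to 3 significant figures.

28.3 m

Heat input Q = F Δt = 264.0 × 3.83×10^6 s = 1.01×10^9 J/m².
Required areal heat capacity C = Q / ΔT = 1.18×10^8 J/(m²·K).
Depth D = C / (ρ c_p) = 1.18×10^8 / (1000 × 4180) = 28.3 m.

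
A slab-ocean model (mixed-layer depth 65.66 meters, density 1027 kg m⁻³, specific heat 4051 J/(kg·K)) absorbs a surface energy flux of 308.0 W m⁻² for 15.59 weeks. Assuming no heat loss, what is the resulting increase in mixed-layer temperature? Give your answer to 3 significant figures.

Areal heat capacity C = ρ c_p D = 1027 × 4051 × 65.66 = 2.73×10^8 J/(m^2 K).
Net heat input Q = F Δt = 308.0 × (15.59 weeks × 6.048×10^5 s/week) = 2.90×10^9 J/m².
ΔT = Q / C = 2.90×10^9 / 2.73×10^8 = 10.6 K.

10.6 K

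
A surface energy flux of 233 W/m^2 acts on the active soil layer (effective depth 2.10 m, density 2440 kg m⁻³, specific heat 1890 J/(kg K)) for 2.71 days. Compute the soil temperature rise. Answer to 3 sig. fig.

5.63 K

Areal heat capacity C = ρ c_p D = 2440 × 1890 × 2.10 = 9.68×10^6 J/(m^2 K).
Net heat input Q = F Δt = 233 × (2.71 days × 86400 s/day) = 5.46×10^7 J/m².
ΔT = Q / C = 5.46×10^7 / 9.68×10^6 = 5.63 K.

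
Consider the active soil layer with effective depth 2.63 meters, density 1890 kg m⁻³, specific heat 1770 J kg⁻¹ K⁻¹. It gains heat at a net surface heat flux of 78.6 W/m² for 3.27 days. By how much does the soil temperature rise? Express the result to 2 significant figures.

2.5 K

Areal heat capacity C = ρ c_p D = 1890 × 1770 × 2.63 = 8.80×10^6 J/(m²·K).
Net heat input Q = F Δt = 78.6 × (3.27 days × 86400 s/day) = 2.22×10^7 J/m².
ΔT = Q / C = 2.22×10^7 / 8.80×10^6 = 2.52 K.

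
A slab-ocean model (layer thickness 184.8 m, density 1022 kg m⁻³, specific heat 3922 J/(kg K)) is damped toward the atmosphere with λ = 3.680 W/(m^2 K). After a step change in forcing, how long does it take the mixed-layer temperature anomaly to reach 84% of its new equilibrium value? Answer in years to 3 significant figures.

Areal heat capacity C = ρ c_p D = 1022 × 3922 × 184.8 = 7.41×10^8 J/(m²·K).
τ = C / λ = 7.41×10^8 / 3.680 = 2.01×10^8 s.
Fraction reached: 1 − e^(−t/τ) = 0.84 ⇒ t = −τ ln(1 − 0.84) = τ × 1.83.
t = 3.69×10^8 s = 11.7 years.

11.7 years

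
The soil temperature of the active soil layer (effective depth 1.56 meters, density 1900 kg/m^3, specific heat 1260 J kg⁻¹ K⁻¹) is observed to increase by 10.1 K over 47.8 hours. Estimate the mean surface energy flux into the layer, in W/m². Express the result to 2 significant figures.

Areal heat capacity C = ρ c_p D = 1900 × 1260 × 1.56 = 3.73×10^6 J/(m^2 K).
Required heat per unit area: Q = C ΔT = 3.73×10^6 × 10.1 = 3.77×10^7 J/m².
Flux F = Q / Δt = 3.77×10^7 / 1.72×10^5 s = 219 W/m².

220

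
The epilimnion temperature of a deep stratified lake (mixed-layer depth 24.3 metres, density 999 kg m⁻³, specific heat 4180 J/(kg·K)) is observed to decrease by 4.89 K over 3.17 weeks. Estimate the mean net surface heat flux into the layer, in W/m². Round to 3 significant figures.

Areal heat capacity C = ρ c_p D = 999 × 4180 × 24.3 = 1.01×10^8 J m⁻² K⁻¹.
Required heat per unit area: Q = C ΔT = 1.01×10^8 × -4.89 = -4.96×10^8 J/m².
Flux F = Q / Δt = -4.96×10^8 / 1.92×10^6 s = -259 W/m².

-259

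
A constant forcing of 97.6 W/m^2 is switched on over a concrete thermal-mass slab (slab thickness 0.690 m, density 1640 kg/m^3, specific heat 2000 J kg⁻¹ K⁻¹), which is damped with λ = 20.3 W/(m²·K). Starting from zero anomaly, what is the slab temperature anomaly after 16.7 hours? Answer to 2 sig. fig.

Areal heat capacity C = ρ c_p D = 1640 × 2000 × 0.690 = 2.26×10^6 J/(m²·K).
τ = C / λ = 2.26×10^6 / 20.3 = 1.11×10^5 s.
Equilibrium anomaly ΔT_eq = F / λ = 97.6 / 20.3 = 4.81 K.
t = 16.7 hours = 60100 s, so t/τ = 0.539.
ΔT(t) = ΔT_eq (1 − e^(−t/τ)) = 4.81 × (1 − e^−0.539) = 2.00 K.

2.0 K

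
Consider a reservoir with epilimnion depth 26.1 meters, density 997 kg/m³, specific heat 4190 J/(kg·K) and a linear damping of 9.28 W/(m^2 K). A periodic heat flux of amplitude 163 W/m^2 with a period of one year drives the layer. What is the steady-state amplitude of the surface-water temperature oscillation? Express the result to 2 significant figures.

6.9 K

Areal heat capacity C = ρ c_p D = 997 × 4190 × 26.1 = 1.09×10^8 J/(m²·K).
Angular frequency ω = 2π / T = 2π / 3.15×10^7 s = 1.99×10^-7 s⁻¹.
√((Cω)² + λ²) = √((21.7)² + 9.28²) = 23.6 W/(m²·K).
Amplitude A = F₀ / √((Cω)²+λ²) = 163 / 23.6 = 6.90 K.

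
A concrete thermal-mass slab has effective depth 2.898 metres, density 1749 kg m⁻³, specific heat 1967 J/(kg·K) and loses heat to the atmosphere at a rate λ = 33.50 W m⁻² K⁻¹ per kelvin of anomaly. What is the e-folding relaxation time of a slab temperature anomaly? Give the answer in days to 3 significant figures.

3.44 days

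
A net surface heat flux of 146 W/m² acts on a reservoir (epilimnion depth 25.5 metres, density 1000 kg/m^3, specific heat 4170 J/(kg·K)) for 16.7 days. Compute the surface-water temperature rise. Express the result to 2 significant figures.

2.0 K

Areal heat capacity C = ρ c_p D = 1000 × 4170 × 25.5 = 1.06×10^8 J m⁻² K⁻¹.
Net heat input Q = F Δt = 146 × (16.7 days × 86400 s/day) = 2.11×10^8 J/m².
ΔT = Q / C = 2.11×10^8 / 1.06×10^8 = 1.98 K.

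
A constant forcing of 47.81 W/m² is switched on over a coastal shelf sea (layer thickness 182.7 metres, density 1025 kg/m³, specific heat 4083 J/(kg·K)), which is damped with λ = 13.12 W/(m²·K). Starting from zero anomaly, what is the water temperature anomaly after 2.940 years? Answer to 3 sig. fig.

2.90 K

Areal heat capacity C = ρ c_p D = 1025 × 4083 × 182.7 = 7.65×10^8 J/(m^2 K).
τ = C / λ = 7.65×10^8 / 13.12 = 5.83×10^7 s.
Equilibrium anomaly ΔT_eq = F / λ = 47.81 / 13.12 = 3.64 K.
t = 2.940 years = 9.28×10^7 s, so t/τ = 1.59.
ΔT(t) = ΔT_eq (1 − e^(−t/τ)) = 3.64 × (1 − e^−1.59) = 2.90 K.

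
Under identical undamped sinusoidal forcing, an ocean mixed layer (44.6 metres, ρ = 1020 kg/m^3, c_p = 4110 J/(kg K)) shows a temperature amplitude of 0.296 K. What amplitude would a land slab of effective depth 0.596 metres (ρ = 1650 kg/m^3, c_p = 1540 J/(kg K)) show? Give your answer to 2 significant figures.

37 K

C_ocean = 1.87×10^8 J/(m²·K); C_land = 1.51×10^6 J/(m²·K).
A ∝ 1/C ⇒ A_land = A_ocean × C_ocean/C_land = 0.296 × 123 = 36.5 K.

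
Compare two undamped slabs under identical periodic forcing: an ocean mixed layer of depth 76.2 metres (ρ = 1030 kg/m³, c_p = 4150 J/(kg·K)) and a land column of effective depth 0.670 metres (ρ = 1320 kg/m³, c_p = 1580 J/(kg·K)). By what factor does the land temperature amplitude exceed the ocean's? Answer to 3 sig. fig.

C_ocean = 1030 × 4150 × 76.2 = 3.26×10^8 J/(m²·K).
C_land = 1320 × 1580 × 0.670 = 1.40×10^6 J/(m²·K).
Undamped amplitude ∝ 1/C, so A_land/A_ocean = C_ocean/C_land = 233.

233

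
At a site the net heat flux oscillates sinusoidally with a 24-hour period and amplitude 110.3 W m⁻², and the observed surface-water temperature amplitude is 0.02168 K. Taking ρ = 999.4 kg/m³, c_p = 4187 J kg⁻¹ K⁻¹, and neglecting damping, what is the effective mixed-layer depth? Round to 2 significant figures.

ω = 2π / 86400 s = 7.27×10^-5 s⁻¹.
Required C = F₀ / (A ω) = 110.3 / (0.02168 × 7.27×10^-5) = 7.00×10^7 J/(m²·K).
D = C / (ρ c_p) = 7.00×10^7 / (999.4 × 4187) = 16.7 m.

17 m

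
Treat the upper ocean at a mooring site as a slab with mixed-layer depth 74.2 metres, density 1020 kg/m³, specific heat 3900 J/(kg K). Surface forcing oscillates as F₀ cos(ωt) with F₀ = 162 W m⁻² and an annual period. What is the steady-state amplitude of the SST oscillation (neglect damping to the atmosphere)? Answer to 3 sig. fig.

Areal heat capacity C = ρ c_p D = 1020 × 3900 × 74.2 = 2.95×10^8 J m⁻² K⁻¹.
Angular frequency ω = 2π / T = 2π / 3.15×10^7 s = 1.99×10^-7 s⁻¹.
Cω = 2.95×10^8 × 1.99×10^-7 = 58.8 W/(m²·K).
Amplitude A = F₀ / (Cω) = 162 / 58.8 = 2.75 K.

2.75 K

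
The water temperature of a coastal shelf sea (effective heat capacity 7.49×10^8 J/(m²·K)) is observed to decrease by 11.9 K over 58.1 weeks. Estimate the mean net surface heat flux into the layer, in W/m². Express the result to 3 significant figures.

Areal heat capacity C = 7.49×10^8 J/(m²·K) (given).
Required heat per unit area: Q = C ΔT = 7.49×10^8 × -11.9 = -8.91×10^9 J/m².
Flux F = Q / Δt = -8.91×10^9 / 3.51×10^7 s = -254 W/m².

-254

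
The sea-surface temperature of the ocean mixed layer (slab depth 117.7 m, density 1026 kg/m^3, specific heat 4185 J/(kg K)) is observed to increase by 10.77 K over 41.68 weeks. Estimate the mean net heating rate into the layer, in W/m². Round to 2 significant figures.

Areal heat capacity C = ρ c_p D = 1026 × 4185 × 117.7 = 5.05×10^8 J/(m²·K).
Required heat per unit area: Q = C ΔT = 5.05×10^8 × 10.77 = 5.44×10^9 J/m².
Flux F = Q / Δt = 5.44×10^9 / 2.52×10^7 s = 216 W/m².

220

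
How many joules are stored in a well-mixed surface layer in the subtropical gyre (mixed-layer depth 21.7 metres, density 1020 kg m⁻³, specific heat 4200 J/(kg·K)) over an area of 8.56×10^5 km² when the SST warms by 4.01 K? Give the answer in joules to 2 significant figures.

3.2×10^20 J

Areal heat capacity C = ρ c_p D = 1020 × 4200 × 21.7 = 9.30×10^7 J/(m^2 K).
Heat per unit area: q = C ΔT = 9.30×10^7 × 4.01 = 3.73×10^8 J/m².
Total heat: Q = q × A = 3.73×10^8 × (8.56×10^5 × 10⁶ m²) = 3.19×10^20 J.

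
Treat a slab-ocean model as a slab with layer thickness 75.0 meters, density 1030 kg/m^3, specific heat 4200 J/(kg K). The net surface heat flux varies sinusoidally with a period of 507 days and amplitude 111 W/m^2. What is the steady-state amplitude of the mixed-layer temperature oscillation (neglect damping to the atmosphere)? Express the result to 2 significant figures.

Areal heat capacity C = ρ c_p D = 1030 × 4200 × 75.0 = 3.24×10^8 J/(m²·K).
Angular frequency ω = 2π / T = 2π / 4.38×10^7 s = 1.43×10^-7 s⁻¹.
Cω = 3.24×10^8 × 1.43×10^-7 = 46.5 W/(m²·K).
Amplitude A = F₀ / (Cω) = 111 / 46.5 = 2.39 K.

2.4 K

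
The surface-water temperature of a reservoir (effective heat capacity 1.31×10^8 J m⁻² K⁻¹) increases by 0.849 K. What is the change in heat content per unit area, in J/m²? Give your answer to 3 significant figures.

Areal heat capacity C = 1.31×10^8 J m⁻² K⁻¹ (given).
ΔQ = C ΔT = 1.31×10^8 × 0.849 = 1.11×10^8 J/m².

1.11×10^8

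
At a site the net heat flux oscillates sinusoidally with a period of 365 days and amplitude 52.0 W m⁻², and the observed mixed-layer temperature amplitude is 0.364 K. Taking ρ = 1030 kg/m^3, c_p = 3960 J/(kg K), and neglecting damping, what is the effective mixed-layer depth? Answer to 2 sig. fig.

180 m

ω = 2π / 3.15×10^7 s = 1.99×10^-7 s⁻¹.
Required C = F₀ / (A ω) = 52.0 / (0.364 × 1.99×10^-7) = 7.17×10^8 J/(m²·K).
D = C / (ρ c_p) = 7.17×10^8 / (1030 × 3960) = 176 m.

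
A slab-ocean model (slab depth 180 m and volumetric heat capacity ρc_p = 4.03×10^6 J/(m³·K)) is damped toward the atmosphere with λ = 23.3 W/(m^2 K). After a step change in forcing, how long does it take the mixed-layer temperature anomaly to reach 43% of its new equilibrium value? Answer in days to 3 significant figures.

203 days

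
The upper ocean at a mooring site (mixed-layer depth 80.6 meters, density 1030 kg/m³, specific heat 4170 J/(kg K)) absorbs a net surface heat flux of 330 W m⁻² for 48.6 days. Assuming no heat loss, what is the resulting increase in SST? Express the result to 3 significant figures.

Areal heat capacity C = ρ c_p D = 1030 × 4170 × 80.6 = 3.46×10^8 J m⁻² K⁻¹.
Net heat input Q = F Δt = 330 × (48.6 days × 86400 s/day) = 1.39×10^9 J/m².
ΔT = Q / C = 1.39×10^9 / 3.46×10^8 = 4.00 K.

4.00 K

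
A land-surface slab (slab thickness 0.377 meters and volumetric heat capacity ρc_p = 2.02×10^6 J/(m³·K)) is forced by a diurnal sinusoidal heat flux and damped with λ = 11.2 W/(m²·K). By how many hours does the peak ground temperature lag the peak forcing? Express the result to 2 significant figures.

Areal heat capacity C = ρc_p × D = 2.02×10^6 × 0.377 = 7.62×10^5 J/(m²·K).
ω = 2π / 86400 s = 7.27×10^-5 s⁻¹.
Phase lag φ = arctan(Cω/λ) = arctan(55.4/11.2) = 1.37 rad.
Time lag = φ / ω = 1.37 / 7.27×10^-5 = 18900 s = 5.24 hours.

5.2 hours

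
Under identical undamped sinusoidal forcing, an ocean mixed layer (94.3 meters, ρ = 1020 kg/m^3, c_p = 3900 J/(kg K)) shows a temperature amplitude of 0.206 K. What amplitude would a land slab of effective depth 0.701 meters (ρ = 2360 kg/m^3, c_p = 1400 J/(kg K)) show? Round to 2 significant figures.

C_ocean = 3.75×10^8 J/(m²·K); C_land = 2.32×10^6 J/(m²·K).
A ∝ 1/C ⇒ A_land = A_ocean × C_ocean/C_land = 0.206 × 162 = 33.4 K.

33 K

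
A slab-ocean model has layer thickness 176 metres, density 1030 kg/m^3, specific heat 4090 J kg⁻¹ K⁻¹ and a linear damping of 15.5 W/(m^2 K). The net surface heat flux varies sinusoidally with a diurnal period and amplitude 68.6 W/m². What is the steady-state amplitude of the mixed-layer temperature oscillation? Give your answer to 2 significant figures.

0.0013 K

Areal heat capacity C = ρ c_p D = 1030 × 4090 × 176 = 7.41×10^8 J/(m^2 K).
Angular frequency ω = 2π / T = 2π / 86400 s = 7.27×10^-5 s⁻¹.
√((Cω)² + λ²) = √((53900)² + 15.5²) = 53900 W/(m²·K).
Amplitude A = F₀ / √((Cω)²+λ²) = 68.6 / 53900 = 0.00127 K.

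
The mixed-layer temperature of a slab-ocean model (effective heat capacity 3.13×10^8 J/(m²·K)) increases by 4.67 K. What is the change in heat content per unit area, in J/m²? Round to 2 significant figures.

Areal heat capacity C = 3.13×10^8 J/(m²·K) (given).
ΔQ = C ΔT = 3.13×10^8 × 4.67 = 1.46×10^9 J/m².

1.5×10^9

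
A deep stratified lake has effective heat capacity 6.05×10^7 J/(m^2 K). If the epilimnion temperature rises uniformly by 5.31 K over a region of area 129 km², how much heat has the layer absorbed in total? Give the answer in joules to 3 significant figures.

4.14×10^16 J

Areal heat capacity C = 6.05×10^7 J/(m^2 K) (given).
Heat per unit area: q = C ΔT = 6.05×10^7 × 5.31 = 3.21×10^8 J/m².
Total heat: Q = q × A = 3.21×10^8 × (129 × 10⁶ m²) = 4.14×10^16 J.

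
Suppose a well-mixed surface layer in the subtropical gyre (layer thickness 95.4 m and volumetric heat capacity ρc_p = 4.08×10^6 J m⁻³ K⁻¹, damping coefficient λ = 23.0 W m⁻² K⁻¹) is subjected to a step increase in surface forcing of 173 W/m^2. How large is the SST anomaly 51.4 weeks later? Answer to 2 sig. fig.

6.3 K

Areal heat capacity C = ρc_p × D = 4.08×10^6 × 95.4 = 3.89×10^8 J m⁻² K⁻¹.
τ = C / λ = 3.89×10^8 / 23.0 = 1.69×10^7 s.
Equilibrium anomaly ΔT_eq = F / λ = 173 / 23.0 = 7.52 K.
t = 51.4 weeks = 3.11×10^7 s, so t/τ = 1.84.
ΔT(t) = ΔT_eq (1 − e^(−t/τ)) = 7.52 × (1 − e^−1.84) = 6.32 K.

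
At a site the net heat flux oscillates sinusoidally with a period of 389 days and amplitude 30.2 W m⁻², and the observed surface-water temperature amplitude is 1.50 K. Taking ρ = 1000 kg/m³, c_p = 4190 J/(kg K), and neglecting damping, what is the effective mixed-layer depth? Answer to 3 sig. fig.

ω = 2π / 3.36×10^7 s = 1.87×10^-7 s⁻¹.
Required C = F₀ / (A ω) = 30.2 / (1.50 × 1.87×10^-7) = 1.08×10^8 J/(m²·K).
D = C / (ρ c_p) = 1.08×10^8 / (1000 × 4190) = 25.7 m.

25.7 m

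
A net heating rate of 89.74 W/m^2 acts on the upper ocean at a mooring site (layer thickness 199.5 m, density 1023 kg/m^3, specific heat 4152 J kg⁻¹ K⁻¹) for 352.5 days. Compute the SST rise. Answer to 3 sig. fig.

Areal heat capacity C = ρ c_p D = 1023 × 4152 × 199.5 = 8.47×10^8 J m⁻² K⁻¹.
Net heat input Q = F Δt = 89.74 × (352.5 days × 86400 s/day) = 2.73×10^9 J/m².
ΔT = Q / C = 2.73×10^9 / 8.47×10^8 = 3.23 K.

3.23 K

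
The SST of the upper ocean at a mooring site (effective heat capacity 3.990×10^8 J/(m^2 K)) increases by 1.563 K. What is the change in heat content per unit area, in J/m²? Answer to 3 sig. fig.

6.24×10^8

Areal heat capacity C = 3.990×10^8 J/(m^2 K) (given).
ΔQ = C ΔT = 3.99×10^8 × 1.563 = 6.24×10^8 J/m².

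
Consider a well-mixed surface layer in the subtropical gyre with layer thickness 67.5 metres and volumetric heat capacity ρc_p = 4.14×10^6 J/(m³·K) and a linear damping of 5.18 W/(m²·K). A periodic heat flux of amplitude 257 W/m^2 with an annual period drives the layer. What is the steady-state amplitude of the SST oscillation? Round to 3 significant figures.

4.60 K

Areal heat capacity C = ρc_p × D = 4.14×10^6 × 67.5 = 2.79×10^8 J/(m^2 K).
Angular frequency ω = 2π / T = 2π / 3.15×10^7 s = 1.99×10^-7 s⁻¹.
√((Cω)² + λ²) = √((55.7)² + 5.18²) = 55.9 W/(m²·K).
Amplitude A = F₀ / √((Cω)²+λ²) = 257 / 55.9 = 4.60 K.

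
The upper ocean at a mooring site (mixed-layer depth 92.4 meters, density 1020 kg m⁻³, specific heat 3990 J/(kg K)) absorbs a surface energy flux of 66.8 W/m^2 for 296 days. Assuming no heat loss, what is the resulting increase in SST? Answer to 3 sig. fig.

4.54 K

Areal heat capacity C = ρ c_p D = 1020 × 3990 × 92.4 = 3.76×10^8 J/(m²·K).
Net heat input Q = F Δt = 66.8 × (296 days × 86400 s/day) = 1.71×10^9 J/m².
ΔT = Q / C = 1.71×10^9 / 3.76×10^8 = 4.54 K.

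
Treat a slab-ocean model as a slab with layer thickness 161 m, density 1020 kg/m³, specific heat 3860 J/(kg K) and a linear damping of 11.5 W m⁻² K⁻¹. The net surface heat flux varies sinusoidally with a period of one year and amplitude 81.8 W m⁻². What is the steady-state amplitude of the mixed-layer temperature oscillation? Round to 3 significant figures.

Areal heat capacity C = ρ c_p D = 1020 × 3860 × 161 = 6.34×10^8 J/(m²·K).
Angular frequency ω = 2π / T = 2π / 3.15×10^7 s = 1.99×10^-7 s⁻¹.
√((Cω)² + λ²) = √((126)² + 11.5²) = 127 W/(m²·K).
Amplitude A = F₀ / √((Cω)²+λ²) = 81.8 / 127 = 0.645 K.

0.645 K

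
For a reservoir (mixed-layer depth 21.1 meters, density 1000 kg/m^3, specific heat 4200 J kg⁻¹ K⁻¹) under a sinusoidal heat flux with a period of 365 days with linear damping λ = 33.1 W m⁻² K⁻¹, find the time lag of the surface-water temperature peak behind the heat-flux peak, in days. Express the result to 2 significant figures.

28 days

Areal heat capacity C = ρ c_p D = 1000 × 4200 × 21.1 = 8.86×10^7 J m⁻² K⁻¹.
ω = 2π / 3.15×10^7 s = 1.99×10^-7 s⁻¹.
Phase lag φ = arctan(Cω/λ) = arctan(17.7/33.1) = 0.490 rad.
Time lag = φ / ω = 0.490 / 1.99×10^-7 = 2.46×10^6 s = 28.5 days.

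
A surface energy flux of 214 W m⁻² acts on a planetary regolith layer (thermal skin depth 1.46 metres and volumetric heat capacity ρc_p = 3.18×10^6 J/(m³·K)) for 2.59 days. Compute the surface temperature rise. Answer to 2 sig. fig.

10 K

Areal heat capacity C = ρc_p × D = 3.18×10^6 × 1.46 = 4.64×10^6 J m⁻² K⁻¹.
Net heat input Q = F Δt = 214 × (2.59 days × 86400 s/day) = 4.79×10^7 J/m².
ΔT = Q / C = 4.79×10^7 / 4.64×10^6 = 10.3 K.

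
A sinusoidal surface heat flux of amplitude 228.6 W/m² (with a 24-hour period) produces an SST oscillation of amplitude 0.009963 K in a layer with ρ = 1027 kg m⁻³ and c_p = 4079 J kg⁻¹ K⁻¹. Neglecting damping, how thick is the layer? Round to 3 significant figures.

ω = 2π / 86400 s = 7.27×10^-5 s⁻¹.
Required C = F₀ / (A ω) = 228.6 / (0.009963 × 7.27×10^-5) = 3.16×10^8 J/(m²·K).
D = C / (ρ c_p) = 3.16×10^8 / (1027 × 4079) = 75.3 m.

75.3 m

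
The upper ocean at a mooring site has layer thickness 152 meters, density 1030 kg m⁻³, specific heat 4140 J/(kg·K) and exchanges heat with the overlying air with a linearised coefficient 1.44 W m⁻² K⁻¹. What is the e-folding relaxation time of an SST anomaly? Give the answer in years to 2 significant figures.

14 years

Areal heat capacity C = ρ c_p D = 1030 × 4140 × 152 = 6.48×10^8 J/(m^2 K).
Relaxation time τ = C / λ = 6.48×10^8 / 1.44 = 4.50×10^8 s.
In years: 4.50×10^8 s / (3.156×10^7 s/year) = 14.3 years.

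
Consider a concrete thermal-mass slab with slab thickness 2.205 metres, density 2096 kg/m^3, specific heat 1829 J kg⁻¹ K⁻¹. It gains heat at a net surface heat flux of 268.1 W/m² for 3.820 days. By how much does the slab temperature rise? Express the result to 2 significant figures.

Areal heat capacity C = ρ c_p D = 2096 × 1829 × 2.205 = 8.45×10^6 J m⁻² K⁻¹.
Net heat input Q = F Δt = 268.1 × (3.820 days × 86400 s/day) = 8.85×10^7 J/m².
ΔT = Q / C = 8.85×10^7 / 8.45×10^6 = 10.5 K.

10 K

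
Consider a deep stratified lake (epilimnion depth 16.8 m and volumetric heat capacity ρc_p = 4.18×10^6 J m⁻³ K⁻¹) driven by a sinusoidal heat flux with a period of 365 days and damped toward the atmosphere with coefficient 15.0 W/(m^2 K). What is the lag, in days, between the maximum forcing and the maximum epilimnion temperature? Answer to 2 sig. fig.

44 days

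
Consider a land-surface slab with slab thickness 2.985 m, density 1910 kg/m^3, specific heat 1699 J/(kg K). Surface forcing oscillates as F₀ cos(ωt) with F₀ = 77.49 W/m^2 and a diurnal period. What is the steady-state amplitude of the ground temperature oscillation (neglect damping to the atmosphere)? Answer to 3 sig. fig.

0.110 K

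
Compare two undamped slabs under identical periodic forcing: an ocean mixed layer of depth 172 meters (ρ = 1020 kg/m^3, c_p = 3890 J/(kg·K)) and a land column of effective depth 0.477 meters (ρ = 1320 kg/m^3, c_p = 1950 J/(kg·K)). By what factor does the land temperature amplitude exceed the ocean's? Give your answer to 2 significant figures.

C_ocean = 1020 × 3890 × 172 = 6.82×10^8 J/(m²·K).
C_land = 1320 × 1950 × 0.477 = 1.23×10^6 J/(m²·K).
Undamped amplitude ∝ 1/C, so A_land/A_ocean = C_ocean/C_land = 556.

560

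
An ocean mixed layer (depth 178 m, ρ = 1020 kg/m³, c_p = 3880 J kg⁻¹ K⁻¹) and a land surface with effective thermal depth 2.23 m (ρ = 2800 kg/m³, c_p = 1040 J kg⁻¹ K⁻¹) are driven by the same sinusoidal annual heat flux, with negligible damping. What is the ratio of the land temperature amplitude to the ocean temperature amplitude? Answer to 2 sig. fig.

C_ocean = 1020 × 3880 × 178 = 7.04×10^8 J/(m²·K).
C_land = 2800 × 1040 × 2.23 = 6.49×10^6 J/(m²·K).
Undamped amplitude ∝ 1/C, so A_land/A_ocean = C_ocean/C_land = 108.

110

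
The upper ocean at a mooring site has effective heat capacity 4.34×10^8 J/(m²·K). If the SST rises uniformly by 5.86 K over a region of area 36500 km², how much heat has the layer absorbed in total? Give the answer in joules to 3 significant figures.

9.28×10^19 J

Areal heat capacity C = 4.34×10^8 J/(m²·K) (given).
Heat per unit area: q = C ΔT = 4.34×10^8 × 5.86 = 2.54×10^9 J/m².
Total heat: Q = q × A = 2.54×10^9 × (36500 × 10⁶ m²) = 9.28×10^19 J.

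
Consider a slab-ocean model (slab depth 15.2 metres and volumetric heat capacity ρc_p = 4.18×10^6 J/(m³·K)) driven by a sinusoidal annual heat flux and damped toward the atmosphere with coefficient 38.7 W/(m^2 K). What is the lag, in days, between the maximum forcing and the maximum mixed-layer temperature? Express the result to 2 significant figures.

Areal heat capacity C = ρc_p × D = 4.18×10^6 × 15.2 = 6.35×10^7 J/(m^2 K).
ω = 2π / 3.15×10^7 s = 1.99×10^-7 s⁻¹.
Phase lag φ = arctan(Cω/λ) = arctan(12.7/38.7) = 0.316 rad.
Time lag = φ / ω = 0.316 / 1.99×10^-7 = 1.59×10^6 s = 18.4 days.

18 days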